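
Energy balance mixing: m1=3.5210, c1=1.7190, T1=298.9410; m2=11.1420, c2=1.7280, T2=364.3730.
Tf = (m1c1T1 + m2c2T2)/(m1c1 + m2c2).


num = 8824.7804
den = 25.3060
Tf = 348.7232 K

348.7232 K


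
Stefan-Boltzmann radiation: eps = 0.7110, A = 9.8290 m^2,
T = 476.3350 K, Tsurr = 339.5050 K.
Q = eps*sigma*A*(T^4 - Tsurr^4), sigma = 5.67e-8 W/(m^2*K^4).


T^4 = 5.1481e+10
Tsurr^4 = 1.3286e+10
Q = 0.7110 * 5.67e-8 * 9.8290 * 3.8196e+10 = 15134.7717 W

15134.7717 W


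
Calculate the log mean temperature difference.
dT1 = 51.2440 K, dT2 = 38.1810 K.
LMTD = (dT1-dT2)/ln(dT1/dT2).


dT1/dT2 = 1.3421
ln(dT1/dT2) = 0.2943
LMTD = 13.0630 / 0.2943 = 44.3926 K

44.3926 K


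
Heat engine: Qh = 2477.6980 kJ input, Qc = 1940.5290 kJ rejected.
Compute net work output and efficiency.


W = 2477.6980 - 1940.5290 = 537.1690 kJ
eta = 537.1690 / 2477.6980 = 0.2168 = 21.6802%

W = 537.1690 kJ, eta = 21.6802%


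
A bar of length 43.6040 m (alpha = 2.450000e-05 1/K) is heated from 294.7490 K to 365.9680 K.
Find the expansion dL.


dT = 71.2190 K
dL = 2.450000e-05 * 43.6040 * 71.2190 = 0.076083 m
L_final = 43.680083 m

dL = 0.076083 m


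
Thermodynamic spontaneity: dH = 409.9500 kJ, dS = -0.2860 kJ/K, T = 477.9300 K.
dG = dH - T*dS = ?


T*dS = 477.9300 * -0.2860 = -136.6880 kJ
dG = 409.9500 + 136.6880 = 546.6380 kJ (non-spontaneous)

dG = 546.6380 kJ, non-spontaneous


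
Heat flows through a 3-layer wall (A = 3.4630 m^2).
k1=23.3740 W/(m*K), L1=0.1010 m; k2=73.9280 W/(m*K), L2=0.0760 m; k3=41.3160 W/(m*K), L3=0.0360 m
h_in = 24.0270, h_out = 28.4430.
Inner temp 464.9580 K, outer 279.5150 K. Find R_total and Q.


R_conv_in = 1/(24.0270*3.4630) = 0.0120
R_1 = 0.1010/(23.3740*3.4630) = 0.0012
R_2 = 0.0760/(73.9280*3.4630) = 0.0003
R_3 = 0.0360/(41.3160*3.4630) = 0.0003
R_conv_out = 1/(28.4430*3.4630) = 0.0102
R_total = 0.0240 K/W
Q = 185.4430 / 0.0240 = 7737.3785 W

R_total = 0.0240 K/W, Q = 7737.3785 W


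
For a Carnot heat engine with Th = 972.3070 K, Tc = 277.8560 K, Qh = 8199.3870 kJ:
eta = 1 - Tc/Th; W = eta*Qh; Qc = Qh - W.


eta = 1 - 277.8560/972.3070 = 0.7142
W = 0.7142 * 8199.3870 = 5856.2496 kJ
Qc = 8199.3870 - 5856.2496 = 2343.1374 kJ

eta = 71.4230%, W = 5856.2496 kJ, Qc = 2343.1374 kJ


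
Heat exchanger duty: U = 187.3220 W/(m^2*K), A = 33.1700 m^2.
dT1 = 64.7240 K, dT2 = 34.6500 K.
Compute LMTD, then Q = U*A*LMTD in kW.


LMTD = 48.1312 K
Q = 187.3220 * 33.1700 * 48.1312 = 299061.5338 W = 299.0615 kW

299.0615 kW


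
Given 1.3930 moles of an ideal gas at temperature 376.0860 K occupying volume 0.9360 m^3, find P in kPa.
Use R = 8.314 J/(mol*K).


P = nRT/V = 1.3930 * 8.314 * 376.0860 / 0.9360
= 4355.6032 / 0.9360 = 4653.4222 Pa = 4.6534 kPa

4.6534 kPa


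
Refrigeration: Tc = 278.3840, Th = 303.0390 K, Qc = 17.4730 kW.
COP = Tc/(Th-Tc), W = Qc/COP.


COP = 278.3840 / 24.6550 = 11.2912
W = 17.4730 / 11.2912 = 1.5475 kW

COP = 11.2912, W = 1.5475 kW


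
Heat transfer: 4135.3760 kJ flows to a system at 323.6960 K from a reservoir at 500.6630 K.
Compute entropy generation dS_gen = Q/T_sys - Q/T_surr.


dS_sys = 4135.3760/323.6960 = 12.7755 kJ/K
dS_surr = -4135.3760/500.6630 = -8.2598 kJ/K
dS_gen = 12.7755 - 8.2598 = 4.5157 kJ/K (irreversible)

dS_gen = 4.5157 kJ/K, irreversible


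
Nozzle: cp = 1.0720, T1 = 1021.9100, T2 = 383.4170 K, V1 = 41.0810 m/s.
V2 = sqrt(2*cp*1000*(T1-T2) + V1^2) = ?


dT = 638.4930 K
2*cp*1000*dT = 1368928.9920
V1^2 = 1687.6486
V2 = sqrt(1370616.6406) = 1170.7334 m/s

1170.7334 m/s


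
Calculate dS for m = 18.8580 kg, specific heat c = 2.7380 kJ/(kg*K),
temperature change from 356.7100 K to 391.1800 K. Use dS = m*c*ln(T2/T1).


T2/T1 = 1.0966
ln(T2/T1) = 0.0922
dS = 18.8580 * 2.7380 * 0.0922 = 4.7629 kJ/K

4.7629 kJ/K


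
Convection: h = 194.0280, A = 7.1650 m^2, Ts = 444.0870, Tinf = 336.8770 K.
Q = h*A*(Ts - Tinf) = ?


dT = 107.2100 K
Q = 194.0280 * 7.1650 * 107.2100 = 149044.4806 W

149044.4806 W


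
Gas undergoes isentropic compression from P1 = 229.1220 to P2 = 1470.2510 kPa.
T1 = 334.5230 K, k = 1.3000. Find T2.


(k-1)/k = 0.2308
(P2/P1)^exp = 1.5357
T2 = 334.5230 * 1.5357 = 513.7262 K

513.7262 K


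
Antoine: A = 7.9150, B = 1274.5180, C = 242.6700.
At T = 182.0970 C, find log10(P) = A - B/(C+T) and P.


C+T = 424.7670
B/(C+T) = 3.0005
log10(P) = 7.9150 - 3.0005 = 4.9145
P = 10^4.9145 = 82127.6000 mmHg

82127.6000 mmHg


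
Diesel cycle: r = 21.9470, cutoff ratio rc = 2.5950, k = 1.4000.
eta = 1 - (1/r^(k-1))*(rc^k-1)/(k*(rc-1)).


r^(k-1) = 3.4399
rc^k = 3.8001
eta = 0.6355 = 63.5472%

63.5472%


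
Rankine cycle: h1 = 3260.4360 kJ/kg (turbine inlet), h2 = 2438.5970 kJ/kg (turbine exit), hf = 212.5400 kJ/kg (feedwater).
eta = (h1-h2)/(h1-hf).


W = 821.8390 kJ/kg
Q_in = 3047.8960 kJ/kg
eta = 0.2696 = 26.9641%

eta = 26.9641%


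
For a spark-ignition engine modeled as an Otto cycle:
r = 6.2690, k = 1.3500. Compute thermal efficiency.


r^(k-1) = 1.9012
eta = 1 - 1/1.9012 = 0.4740 = 47.4006%

47.4006%


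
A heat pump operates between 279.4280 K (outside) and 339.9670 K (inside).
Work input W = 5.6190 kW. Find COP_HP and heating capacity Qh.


COP = 339.9670 / 60.5390 = 5.6157
Qh = 5.6157 * 5.6190 = 31.5544 kW

COP = 5.6157, Qh = 31.5544 kW


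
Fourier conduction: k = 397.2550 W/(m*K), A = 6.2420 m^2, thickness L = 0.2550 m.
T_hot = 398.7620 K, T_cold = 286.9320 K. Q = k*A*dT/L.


dT = 111.8300 K
Q = 397.2550 * 6.2420 * 111.8300 / 0.2550 = 1087454.9661 W

1087454.9661 W


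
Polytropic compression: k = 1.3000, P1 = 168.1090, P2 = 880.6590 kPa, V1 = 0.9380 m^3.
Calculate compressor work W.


(k-1)/k = 0.2308
(P2/P1)^exp = 1.4655
W = 4.3333 * 168.1090 * 0.9380 * (1.4655 - 1) = 318.0501 kJ

318.0501 kJ


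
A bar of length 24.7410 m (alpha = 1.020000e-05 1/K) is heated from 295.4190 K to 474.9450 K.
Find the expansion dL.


dT = 179.5260 K
dL = 1.020000e-05 * 24.7410 * 179.5260 = 0.045305 m
L_final = 24.786305 m

dL = 0.045305 m


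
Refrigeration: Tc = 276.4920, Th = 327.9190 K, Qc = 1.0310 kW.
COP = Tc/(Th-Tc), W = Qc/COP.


COP = 276.4920 / 51.4270 = 5.3764
W = 1.0310 / 5.3764 = 0.1918 kW

COP = 5.3764, W = 0.1918 kW


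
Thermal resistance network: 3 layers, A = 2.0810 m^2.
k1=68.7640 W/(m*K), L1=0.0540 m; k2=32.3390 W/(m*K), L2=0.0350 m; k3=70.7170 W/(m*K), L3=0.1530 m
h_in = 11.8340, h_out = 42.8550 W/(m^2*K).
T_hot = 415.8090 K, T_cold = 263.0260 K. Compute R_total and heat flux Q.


R_conv_in = 1/(11.8340*2.0810) = 0.0406
R_1 = 0.0540/(68.7640*2.0810) = 0.0004
R_2 = 0.0350/(32.3390*2.0810) = 0.0005
R_3 = 0.1530/(70.7170*2.0810) = 0.0010
R_conv_out = 1/(42.8550*2.0810) = 0.0112
R_total = 0.0538 K/W
Q = 152.7830 / 0.0538 = 2842.1145 W

R_total = 0.0538 K/W, Q = 2842.1145 W


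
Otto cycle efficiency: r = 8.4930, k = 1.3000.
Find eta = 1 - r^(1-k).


r^(k-1) = 1.8998
eta = 1 - 1/1.8998 = 0.4736 = 47.3641%

47.3641%


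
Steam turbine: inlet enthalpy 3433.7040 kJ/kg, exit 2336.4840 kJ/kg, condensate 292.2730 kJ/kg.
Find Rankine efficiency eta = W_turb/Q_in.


W = 1097.2200 kJ/kg
Q_in = 3141.4310 kJ/kg
eta = 0.3493 = 34.9274%

eta = 34.9274%


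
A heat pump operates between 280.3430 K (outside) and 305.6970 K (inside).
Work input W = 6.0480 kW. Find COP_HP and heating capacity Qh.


COP = 305.6970 / 25.3540 = 12.0572
Qh = 12.0572 * 6.0480 = 72.9216 kW

COP = 12.0572, Qh = 72.9216 kW


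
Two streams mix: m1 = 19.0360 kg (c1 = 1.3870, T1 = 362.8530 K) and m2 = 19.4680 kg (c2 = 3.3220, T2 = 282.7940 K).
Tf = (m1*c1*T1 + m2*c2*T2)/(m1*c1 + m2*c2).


num = 27869.4335
den = 91.0756
Tf = 306.0032 K

306.0032 K


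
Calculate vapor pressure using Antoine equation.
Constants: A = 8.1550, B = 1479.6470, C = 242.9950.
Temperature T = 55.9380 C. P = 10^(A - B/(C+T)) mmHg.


C+T = 298.9330
B/(C+T) = 4.9498
log10(P) = 8.1550 - 4.9498 = 3.2052
P = 10^3.2052 = 1604.1268 mmHg

1604.1268 mmHg


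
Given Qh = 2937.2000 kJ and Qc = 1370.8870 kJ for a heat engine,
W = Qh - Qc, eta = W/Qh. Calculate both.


W = 2937.2000 - 1370.8870 = 1566.3130 kJ
eta = 1566.3130 / 2937.2000 = 0.5333 = 53.3267%

W = 1566.3130 kJ, eta = 53.3267%


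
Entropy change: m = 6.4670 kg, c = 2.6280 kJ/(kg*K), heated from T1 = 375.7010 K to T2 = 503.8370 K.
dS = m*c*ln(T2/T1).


T2/T1 = 1.3411
ln(T2/T1) = 0.2935
dS = 6.4670 * 2.6280 * 0.2935 = 4.9874 kJ/K

4.9874 kJ/K


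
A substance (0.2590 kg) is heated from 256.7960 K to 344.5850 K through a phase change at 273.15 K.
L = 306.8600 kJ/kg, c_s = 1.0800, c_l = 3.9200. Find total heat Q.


Q1 (sensible, solid) = 0.2590 * 1.0800 * 16.3540 = 4.5745 kJ
Q2 (latent) = 0.2590 * 306.8600 = 79.4767 kJ
Q3 (sensible, liquid) = 0.2590 * 3.9200 * 71.4350 = 72.5265 kJ
Q_total = 156.5778 kJ

156.5778 kJ


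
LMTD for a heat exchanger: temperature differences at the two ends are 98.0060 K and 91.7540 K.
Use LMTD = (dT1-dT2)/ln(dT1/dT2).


dT1/dT2 = 1.0681
ln(dT1/dT2) = 0.0659
LMTD = 6.2520 / 0.0659 = 94.8457 K

94.8457 K


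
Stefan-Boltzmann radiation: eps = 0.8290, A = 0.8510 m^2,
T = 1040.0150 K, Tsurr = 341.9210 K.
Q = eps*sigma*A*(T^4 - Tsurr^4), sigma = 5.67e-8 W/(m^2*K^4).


T^4 = 1.1699e+12
Tsurr^4 = 1.3668e+10
Q = 0.8290 * 5.67e-8 * 0.8510 * 1.1563e+12 = 46251.0868 W

46251.0868 W


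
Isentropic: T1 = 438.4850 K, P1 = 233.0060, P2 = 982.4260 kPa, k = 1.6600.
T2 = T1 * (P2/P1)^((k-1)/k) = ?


(k-1)/k = 0.3976
(P2/P1)^exp = 1.7720
T2 = 438.4850 * 1.7720 = 777.0017 K

777.0017 K


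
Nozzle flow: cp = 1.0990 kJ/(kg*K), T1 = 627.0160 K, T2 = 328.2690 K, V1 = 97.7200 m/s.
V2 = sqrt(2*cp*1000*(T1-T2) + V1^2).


dT = 298.7470 K
2*cp*1000*dT = 656645.9060
V1^2 = 9549.1984
V2 = sqrt(666195.1044) = 816.2078 m/s

816.2078 m/s


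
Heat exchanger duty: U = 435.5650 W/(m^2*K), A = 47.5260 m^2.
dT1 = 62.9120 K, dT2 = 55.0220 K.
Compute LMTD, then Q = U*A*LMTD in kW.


LMTD = 58.8789 K
Q = 435.5650 * 47.5260 * 58.8789 = 1218832.6092 W = 1218.8326 kW

1218.8326 kW


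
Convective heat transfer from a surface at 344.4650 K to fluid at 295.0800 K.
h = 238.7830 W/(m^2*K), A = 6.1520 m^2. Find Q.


dT = 49.3850 K
Q = 238.7830 * 6.1520 * 49.3850 = 72546.2201 W

72546.2201 W


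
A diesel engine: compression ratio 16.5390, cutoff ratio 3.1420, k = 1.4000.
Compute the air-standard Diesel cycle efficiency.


r^(k-1) = 3.0719
rc^k = 4.9669
eta = 0.5694 = 56.9370%

56.9370%


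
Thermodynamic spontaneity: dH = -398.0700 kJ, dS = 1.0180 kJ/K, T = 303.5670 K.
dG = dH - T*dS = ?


T*dS = 303.5670 * 1.0180 = 309.0312 kJ
dG = -398.0700 - 309.0312 = -707.1012 kJ (spontaneous)

dG = -707.1012 kJ, spontaneous


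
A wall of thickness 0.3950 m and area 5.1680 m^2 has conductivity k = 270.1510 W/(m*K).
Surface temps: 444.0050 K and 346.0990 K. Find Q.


dT = 97.9060 K
Q = 270.1510 * 5.1680 * 97.9060 / 0.3950 = 346051.9465 W

346051.9465 W


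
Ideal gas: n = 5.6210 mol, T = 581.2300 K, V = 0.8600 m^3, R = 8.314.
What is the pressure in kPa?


P = nRT/V = 5.6210 * 8.314 * 581.2300 / 0.8600
= 27162.6181 / 0.8600 = 31584.4397 Pa = 31.5844 kPa

31.5844 kPa


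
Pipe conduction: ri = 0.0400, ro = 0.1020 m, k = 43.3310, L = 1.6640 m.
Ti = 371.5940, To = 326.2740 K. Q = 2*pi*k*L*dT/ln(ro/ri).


dT = 45.3200 K
ln(ro/ri) = 0.9361
Q = 2*pi*43.3310*1.6640*45.3200 / 0.9361 = 21933.2323 W

21933.2323 W


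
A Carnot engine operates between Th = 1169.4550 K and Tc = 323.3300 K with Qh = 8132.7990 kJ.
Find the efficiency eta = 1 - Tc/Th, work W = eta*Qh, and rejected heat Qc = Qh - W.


eta = 1 - 323.3300/1169.4550 = 0.7235
W = 0.7235 * 8132.7990 = 5884.2491 kJ
Qc = 8132.7990 - 5884.2491 = 2248.5499 kJ

eta = 72.3521%, W = 5884.2491 kJ, Qc = 2248.5499 kJ


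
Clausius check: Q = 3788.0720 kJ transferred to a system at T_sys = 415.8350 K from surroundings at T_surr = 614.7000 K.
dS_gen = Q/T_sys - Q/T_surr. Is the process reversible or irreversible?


dS_sys = 3788.0720/415.8350 = 9.1096 kJ/K
dS_surr = -3788.0720/614.7000 = -6.1625 kJ/K
dS_gen = 9.1096 - 6.1625 = 2.9471 kJ/K (irreversible)

dS_gen = 2.9471 kJ/K, irreversible


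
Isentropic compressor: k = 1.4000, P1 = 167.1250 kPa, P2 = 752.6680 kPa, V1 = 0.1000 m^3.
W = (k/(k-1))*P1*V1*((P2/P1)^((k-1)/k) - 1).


(k-1)/k = 0.2857
(P2/P1)^exp = 1.5372
W = 3.5000 * 167.1250 * 0.1000 * (1.5372 - 1) = 31.4232 kJ

31.4232 kJ


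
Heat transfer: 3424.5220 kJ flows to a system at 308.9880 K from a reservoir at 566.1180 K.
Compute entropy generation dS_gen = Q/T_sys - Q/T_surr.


dS_sys = 3424.5220/308.9880 = 11.0830 kJ/K
dS_surr = -3424.5220/566.1180 = -6.0491 kJ/K
dS_gen = 11.0830 - 6.0491 = 5.0339 kJ/K (irreversible)

dS_gen = 5.0339 kJ/K, irreversible


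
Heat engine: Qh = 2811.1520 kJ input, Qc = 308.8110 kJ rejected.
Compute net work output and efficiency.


W = 2811.1520 - 308.8110 = 2502.3410 kJ
eta = 2502.3410 / 2811.1520 = 0.8901 = 89.0148%

W = 2502.3410 kJ, eta = 89.0148%


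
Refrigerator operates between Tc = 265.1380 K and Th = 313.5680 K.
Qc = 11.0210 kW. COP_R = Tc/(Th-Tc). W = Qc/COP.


COP = 265.1380 / 48.4300 = 5.4747
W = 11.0210 / 5.4747 = 2.0131 kW

COP = 5.4747, W = 2.0131 kW


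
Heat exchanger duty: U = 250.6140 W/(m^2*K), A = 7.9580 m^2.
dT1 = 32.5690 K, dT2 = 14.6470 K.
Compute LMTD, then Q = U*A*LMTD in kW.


LMTD = 22.4270 K
Q = 250.6140 * 7.9580 * 22.4270 = 44728.1373 W = 44.7281 kW

44.7281 kW


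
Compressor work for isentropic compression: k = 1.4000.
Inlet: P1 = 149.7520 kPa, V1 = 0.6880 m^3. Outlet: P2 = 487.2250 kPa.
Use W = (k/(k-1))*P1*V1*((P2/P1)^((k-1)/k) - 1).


(k-1)/k = 0.2857
(P2/P1)^exp = 1.4008
W = 3.5000 * 149.7520 * 0.6880 * (1.4008 - 1) = 144.5431 kJ

144.5431 kJ


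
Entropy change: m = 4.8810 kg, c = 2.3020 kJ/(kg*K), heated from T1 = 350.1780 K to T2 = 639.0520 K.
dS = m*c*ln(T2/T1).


T2/T1 = 1.8249
ln(T2/T1) = 0.6015
dS = 4.8810 * 2.3020 * 0.6015 = 6.7590 kJ/K

6.7590 kJ/K


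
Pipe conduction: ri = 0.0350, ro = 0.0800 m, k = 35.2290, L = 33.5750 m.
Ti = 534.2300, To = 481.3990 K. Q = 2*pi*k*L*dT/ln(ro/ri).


dT = 52.8310 K
ln(ro/ri) = 0.8267
Q = 2*pi*35.2290*33.5750*52.8310 / 0.8267 = 474950.5066 W

474950.5066 W


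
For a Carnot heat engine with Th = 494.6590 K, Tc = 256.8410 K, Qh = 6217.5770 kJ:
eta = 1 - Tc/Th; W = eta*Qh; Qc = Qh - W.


eta = 1 - 256.8410/494.6590 = 0.4808
W = 0.4808 * 6217.5770 = 2989.2345 kJ
Qc = 6217.5770 - 2989.2345 = 3228.3425 kJ

eta = 48.0772%, W = 2989.2345 kJ, Qc = 3228.3425 kJ


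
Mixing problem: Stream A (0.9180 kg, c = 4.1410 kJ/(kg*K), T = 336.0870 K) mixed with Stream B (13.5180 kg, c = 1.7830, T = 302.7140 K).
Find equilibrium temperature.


num = 8573.8065
den = 27.9040
Tf = 307.2605 K

307.2605 K


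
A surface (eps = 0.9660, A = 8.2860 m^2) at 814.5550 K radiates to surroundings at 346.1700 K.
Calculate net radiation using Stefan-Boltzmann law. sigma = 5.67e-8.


T^4 = 4.4023e+11
Tsurr^4 = 1.4360e+10
Q = 0.9660 * 5.67e-8 * 8.2860 * 4.2587e+11 = 193278.7644 W

193278.7644 W


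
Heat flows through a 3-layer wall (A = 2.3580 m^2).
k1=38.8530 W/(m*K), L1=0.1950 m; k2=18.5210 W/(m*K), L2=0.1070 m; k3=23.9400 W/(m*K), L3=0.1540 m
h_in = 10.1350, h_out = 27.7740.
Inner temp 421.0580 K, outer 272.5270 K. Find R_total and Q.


R_conv_in = 1/(10.1350*2.3580) = 0.0418
R_1 = 0.1950/(38.8530*2.3580) = 0.0021
R_2 = 0.1070/(18.5210*2.3580) = 0.0025
R_3 = 0.1540/(23.9400*2.3580) = 0.0027
R_conv_out = 1/(27.7740*2.3580) = 0.0153
R_total = 0.0644 K/W
Q = 148.5310 / 0.0644 = 2305.6749 W

R_total = 0.0644 K/W, Q = 2305.6749 W


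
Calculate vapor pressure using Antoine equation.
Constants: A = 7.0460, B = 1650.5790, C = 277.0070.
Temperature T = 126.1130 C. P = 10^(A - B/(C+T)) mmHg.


C+T = 403.1200
B/(C+T) = 4.0945
log10(P) = 7.0460 - 4.0945 = 2.9515
P = 10^2.9515 = 894.3133 mmHg

894.3133 mmHg


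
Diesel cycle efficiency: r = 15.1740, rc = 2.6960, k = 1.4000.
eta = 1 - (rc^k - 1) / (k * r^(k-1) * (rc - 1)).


r^(k-1) = 2.9678
rc^k = 4.0087
eta = 0.5730 = 57.3037%

57.3037%


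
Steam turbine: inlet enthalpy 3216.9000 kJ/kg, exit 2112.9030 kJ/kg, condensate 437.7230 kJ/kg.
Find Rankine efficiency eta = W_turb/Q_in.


W = 1103.9970 kJ/kg
Q_in = 2779.1770 kJ/kg
eta = 0.3972 = 39.7239%

eta = 39.7239%


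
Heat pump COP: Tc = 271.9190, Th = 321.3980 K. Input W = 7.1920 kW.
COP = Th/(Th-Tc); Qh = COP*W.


COP = 321.3980 / 49.4790 = 6.4956
Qh = 6.4956 * 7.1920 = 46.7167 kW

COP = 6.4956, Qh = 46.7167 kW


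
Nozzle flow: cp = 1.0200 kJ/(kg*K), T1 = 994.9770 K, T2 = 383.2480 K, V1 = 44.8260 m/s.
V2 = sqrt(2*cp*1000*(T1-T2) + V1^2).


dT = 611.7290 K
2*cp*1000*dT = 1247927.1600
V1^2 = 2009.3703
V2 = sqrt(1249936.5303) = 1118.0056 m/s

1118.0056 m/s


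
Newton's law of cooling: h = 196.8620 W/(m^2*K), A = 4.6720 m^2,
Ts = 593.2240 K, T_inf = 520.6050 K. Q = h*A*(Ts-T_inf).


dT = 72.6190 K
Q = 196.8620 * 4.6720 * 72.6190 = 66790.5456 W

66790.5456 W


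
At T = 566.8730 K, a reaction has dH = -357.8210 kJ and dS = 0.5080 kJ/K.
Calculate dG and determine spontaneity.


T*dS = 566.8730 * 0.5080 = 287.9715 kJ
dG = -357.8210 - 287.9715 = -645.7925 kJ (spontaneous)

dG = -645.7925 kJ, spontaneous


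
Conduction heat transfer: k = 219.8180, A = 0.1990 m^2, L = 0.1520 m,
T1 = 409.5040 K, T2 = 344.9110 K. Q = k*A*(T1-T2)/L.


dT = 64.5930 K
Q = 219.8180 * 0.1990 * 64.5930 / 0.1520 = 18589.0928 W

18589.0928 W


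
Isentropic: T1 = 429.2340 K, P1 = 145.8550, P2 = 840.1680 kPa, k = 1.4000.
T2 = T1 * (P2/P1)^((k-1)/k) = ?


(k-1)/k = 0.2857
(P2/P1)^exp = 1.6492
T2 = 429.2340 * 1.6492 = 707.8872 K

707.8872 K


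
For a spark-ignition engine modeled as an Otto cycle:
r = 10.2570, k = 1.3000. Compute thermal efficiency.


r^(k-1) = 2.0105
eta = 1 - 1/2.0105 = 0.5026 = 50.2614%

50.2614%


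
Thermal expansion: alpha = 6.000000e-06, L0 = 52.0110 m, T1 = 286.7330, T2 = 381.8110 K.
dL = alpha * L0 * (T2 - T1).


dT = 95.0780 K
dL = 6.000000e-06 * 52.0110 * 95.0780 = 0.029671 m
L_final = 52.040671 m

dL = 0.029671 m


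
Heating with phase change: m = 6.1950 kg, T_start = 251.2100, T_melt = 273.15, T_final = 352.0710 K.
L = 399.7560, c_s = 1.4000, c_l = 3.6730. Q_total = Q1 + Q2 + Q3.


Q1 (sensible, solid) = 6.1950 * 1.4000 * 21.9400 = 190.2856 kJ
Q2 (latent) = 6.1950 * 399.7560 = 2476.4884 kJ
Q3 (sensible, liquid) = 6.1950 * 3.6730 * 78.9210 = 1795.7870 kJ
Q_total = 4462.5610 kJ

4462.5610 kJ


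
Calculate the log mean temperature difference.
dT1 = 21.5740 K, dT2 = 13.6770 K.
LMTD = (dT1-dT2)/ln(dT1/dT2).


dT1/dT2 = 1.5774
ln(dT1/dT2) = 0.4558
LMTD = 7.8970 / 0.4558 = 17.3266 K

17.3266 K


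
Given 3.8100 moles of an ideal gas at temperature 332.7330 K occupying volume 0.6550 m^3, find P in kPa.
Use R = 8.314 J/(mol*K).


P = nRT/V = 3.8100 * 8.314 * 332.7330 / 0.6550
= 10539.7636 / 0.6550 = 16091.2422 Pa = 16.0912 kPa

16.0912 kPa


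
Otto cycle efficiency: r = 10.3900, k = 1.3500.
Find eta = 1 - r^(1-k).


r^(k-1) = 2.2689
eta = 1 - 1/2.2689 = 0.5593 = 55.9258%

55.9258%


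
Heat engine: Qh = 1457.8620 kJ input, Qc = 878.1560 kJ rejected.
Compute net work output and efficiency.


W = 1457.8620 - 878.1560 = 579.7060 kJ
eta = 579.7060 / 1457.8620 = 0.3976 = 39.7641%

W = 579.7060 kJ, eta = 39.7641%


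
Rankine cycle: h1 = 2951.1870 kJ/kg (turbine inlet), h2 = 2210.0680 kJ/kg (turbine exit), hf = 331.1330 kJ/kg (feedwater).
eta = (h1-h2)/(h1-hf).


W = 741.1190 kJ/kg
Q_in = 2620.0540 kJ/kg
eta = 0.2829 = 28.2864%

eta = 28.2864%


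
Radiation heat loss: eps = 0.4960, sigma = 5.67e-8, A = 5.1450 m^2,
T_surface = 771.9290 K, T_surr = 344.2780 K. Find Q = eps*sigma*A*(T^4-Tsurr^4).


T^4 = 3.5507e+11
Tsurr^4 = 1.4049e+10
Q = 0.4960 * 5.67e-8 * 5.1450 * 3.4102e+11 = 49343.1466 W

49343.1466 W


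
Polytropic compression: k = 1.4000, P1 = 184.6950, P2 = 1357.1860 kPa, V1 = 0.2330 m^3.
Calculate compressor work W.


(k-1)/k = 0.2857
(P2/P1)^exp = 1.7680
W = 3.5000 * 184.6950 * 0.2330 * (1.7680 - 1) = 115.6746 kJ

115.6746 kJ


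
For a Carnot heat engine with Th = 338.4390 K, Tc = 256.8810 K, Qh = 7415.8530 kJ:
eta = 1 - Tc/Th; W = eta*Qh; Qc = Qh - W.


eta = 1 - 256.8810/338.4390 = 0.2410
W = 0.2410 * 7415.8530 = 1787.0935 kJ
Qc = 7415.8530 - 1787.0935 = 5628.7595 kJ

eta = 24.0983%, W = 1787.0935 kJ, Qc = 5628.7595 kJ


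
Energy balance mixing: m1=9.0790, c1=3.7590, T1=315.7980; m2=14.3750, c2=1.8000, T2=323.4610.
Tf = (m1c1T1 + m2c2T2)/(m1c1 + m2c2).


num = 19147.0952
den = 60.0030
Tf = 319.1025 K

319.1025 K


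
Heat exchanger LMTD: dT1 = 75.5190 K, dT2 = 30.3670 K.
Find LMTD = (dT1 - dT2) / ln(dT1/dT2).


dT1/dT2 = 2.4869
ln(dT1/dT2) = 0.9110
LMTD = 45.1520 / 0.9110 = 49.5616 K

49.5616 K


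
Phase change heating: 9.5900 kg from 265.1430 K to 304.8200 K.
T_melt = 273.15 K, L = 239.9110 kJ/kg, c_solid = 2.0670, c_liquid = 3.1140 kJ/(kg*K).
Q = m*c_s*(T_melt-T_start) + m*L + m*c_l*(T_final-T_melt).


Q1 (sensible, solid) = 9.5900 * 2.0670 * 8.0070 = 158.7190 kJ
Q2 (latent) = 9.5900 * 239.9110 = 2300.7465 kJ
Q3 (sensible, liquid) = 9.5900 * 3.1140 * 31.6700 = 945.7694 kJ
Q_total = 3405.2349 kJ

3405.2349 kJ


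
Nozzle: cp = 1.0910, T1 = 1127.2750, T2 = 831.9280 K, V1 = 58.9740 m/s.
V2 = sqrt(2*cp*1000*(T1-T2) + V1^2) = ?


dT = 295.3470 K
2*cp*1000*dT = 644447.1540
V1^2 = 3477.9327
V2 = sqrt(647925.0867) = 804.9379 m/s

804.9379 m/s


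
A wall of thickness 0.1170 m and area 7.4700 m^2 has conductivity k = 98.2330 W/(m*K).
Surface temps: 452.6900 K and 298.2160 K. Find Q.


dT = 154.4740 K
Q = 98.2330 * 7.4700 * 154.4740 / 0.1170 = 968829.9144 W

968829.9144 W


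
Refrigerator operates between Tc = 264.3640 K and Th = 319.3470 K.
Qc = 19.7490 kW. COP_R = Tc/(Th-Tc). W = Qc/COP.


COP = 264.3640 / 54.9830 = 4.8081
W = 19.7490 / 4.8081 = 4.1074 kW

COP = 4.8081, W = 4.1074 kW


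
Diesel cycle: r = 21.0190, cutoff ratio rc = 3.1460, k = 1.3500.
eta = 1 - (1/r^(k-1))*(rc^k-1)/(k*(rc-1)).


r^(k-1) = 2.9034
rc^k = 4.6987
eta = 0.5603 = 56.0289%

56.0289%


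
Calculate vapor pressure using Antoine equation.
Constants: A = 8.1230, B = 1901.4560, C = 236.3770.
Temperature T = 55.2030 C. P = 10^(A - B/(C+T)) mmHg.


C+T = 291.5800
B/(C+T) = 6.5212
log10(P) = 8.1230 - 6.5212 = 1.6018
P = 10^1.6018 = 39.9746 mmHg

39.9746 mmHg


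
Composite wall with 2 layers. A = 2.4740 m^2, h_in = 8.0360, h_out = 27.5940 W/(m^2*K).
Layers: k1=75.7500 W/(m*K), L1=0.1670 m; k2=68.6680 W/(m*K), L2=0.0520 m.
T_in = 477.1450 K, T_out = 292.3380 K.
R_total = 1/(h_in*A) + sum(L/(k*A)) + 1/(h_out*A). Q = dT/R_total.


R_conv_in = 1/(8.0360*2.4740) = 0.0503
R_1 = 0.1670/(75.7500*2.4740) = 0.0009
R_2 = 0.0520/(68.6680*2.4740) = 0.0003
R_conv_out = 1/(27.5940*2.4740) = 0.0146
R_total = 0.0661 K/W
Q = 184.8070 / 0.0661 = 2793.9859 W

R_total = 0.0661 K/W, Q = 2793.9859 W


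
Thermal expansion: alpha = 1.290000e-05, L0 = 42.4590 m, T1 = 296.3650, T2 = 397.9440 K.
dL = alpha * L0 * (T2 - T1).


dT = 101.5790 K
dL = 1.290000e-05 * 42.4590 * 101.5790 = 0.055637 m
L_final = 42.514637 m

dL = 0.055637 m


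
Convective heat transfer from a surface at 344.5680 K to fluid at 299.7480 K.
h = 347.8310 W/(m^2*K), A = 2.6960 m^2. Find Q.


dT = 44.8200 K
Q = 347.8310 * 2.6960 * 44.8200 = 42030.0615 W

42030.0615 W


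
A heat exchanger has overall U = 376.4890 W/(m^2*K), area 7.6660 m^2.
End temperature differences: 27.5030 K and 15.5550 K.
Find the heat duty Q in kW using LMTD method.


LMTD = 20.9646 K
Q = 376.4890 * 7.6660 * 20.9646 = 60507.3020 W = 60.5073 kW

60.5073 kW


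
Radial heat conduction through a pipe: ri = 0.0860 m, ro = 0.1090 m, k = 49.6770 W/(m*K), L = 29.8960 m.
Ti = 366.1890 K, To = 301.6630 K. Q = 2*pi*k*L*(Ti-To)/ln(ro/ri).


dT = 64.5260 K
ln(ro/ri) = 0.2370
Q = 2*pi*49.6770*29.8960*64.5260 / 0.2370 = 2540584.4645 W

2540584.4645 W


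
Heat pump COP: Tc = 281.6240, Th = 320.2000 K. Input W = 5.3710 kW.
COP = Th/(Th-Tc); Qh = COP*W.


COP = 320.2000 / 38.5760 = 8.3005
Qh = 8.3005 * 5.3710 = 44.5820 kW

COP = 8.3005, Qh = 44.5820 kW


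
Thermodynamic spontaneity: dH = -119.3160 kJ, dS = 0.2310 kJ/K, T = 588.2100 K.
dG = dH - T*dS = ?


T*dS = 588.2100 * 0.2310 = 135.8765 kJ
dG = -119.3160 - 135.8765 = -255.1925 kJ (spontaneous)

dG = -255.1925 kJ, spontaneous


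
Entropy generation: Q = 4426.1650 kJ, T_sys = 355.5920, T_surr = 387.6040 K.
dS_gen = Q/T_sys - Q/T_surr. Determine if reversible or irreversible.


dS_sys = 4426.1650/355.5920 = 12.4473 kJ/K
dS_surr = -4426.1650/387.6040 = -11.4193 kJ/K
dS_gen = 12.4473 - 11.4193 = 1.0280 kJ/K (irreversible)

dS_gen = 1.0280 kJ/K, irreversible


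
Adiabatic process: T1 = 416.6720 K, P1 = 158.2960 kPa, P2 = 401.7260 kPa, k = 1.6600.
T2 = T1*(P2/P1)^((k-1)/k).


(k-1)/k = 0.3976
(P2/P1)^exp = 1.4481
T2 = 416.6720 * 1.4481 = 603.3978 K

603.3978 K


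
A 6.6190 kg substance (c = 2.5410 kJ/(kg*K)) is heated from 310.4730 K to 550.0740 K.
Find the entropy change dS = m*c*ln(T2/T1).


T2/T1 = 1.7717
ln(T2/T1) = 0.5720
dS = 6.6190 * 2.5410 * 0.5720 = 9.6197 kJ/K

9.6197 kJ/K


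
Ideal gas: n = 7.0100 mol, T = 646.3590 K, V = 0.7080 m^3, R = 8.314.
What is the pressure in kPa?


P = nRT/V = 7.0100 * 8.314 * 646.3590 / 0.7080
= 37670.5394 / 0.7080 = 53206.9765 Pa = 53.2070 kPa

53.2070 kPa


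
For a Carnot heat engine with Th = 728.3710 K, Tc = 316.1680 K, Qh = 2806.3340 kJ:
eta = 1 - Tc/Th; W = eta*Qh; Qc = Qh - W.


eta = 1 - 316.1680/728.3710 = 0.5659
W = 0.5659 * 2806.3340 = 1588.1732 kJ
Qc = 2806.3340 - 1588.1732 = 1218.1608 kJ

eta = 56.5925%, W = 1588.1732 kJ, Qc = 1218.1608 kJ


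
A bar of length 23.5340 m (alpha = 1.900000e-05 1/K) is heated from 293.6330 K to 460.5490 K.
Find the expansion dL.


dT = 166.9160 K
dL = 1.900000e-05 * 23.5340 * 166.9160 = 0.074636 m
L_final = 23.608636 m

dL = 0.074636 m


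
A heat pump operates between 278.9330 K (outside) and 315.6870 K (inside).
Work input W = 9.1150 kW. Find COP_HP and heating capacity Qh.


COP = 315.6870 / 36.7540 = 8.5892
Qh = 8.5892 * 9.1150 = 78.2904 kW

COP = 8.5892, Qh = 78.2904 kW


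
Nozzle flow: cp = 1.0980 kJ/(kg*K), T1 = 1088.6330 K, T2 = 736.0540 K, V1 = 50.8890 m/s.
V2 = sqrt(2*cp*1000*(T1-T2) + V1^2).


dT = 352.5790 K
2*cp*1000*dT = 774263.4840
V1^2 = 2589.6903
V2 = sqrt(776853.1743) = 881.3927 m/s

881.3927 m/s


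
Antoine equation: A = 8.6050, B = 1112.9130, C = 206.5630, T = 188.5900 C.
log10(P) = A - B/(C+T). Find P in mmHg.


C+T = 395.1530
B/(C+T) = 2.8164
log10(P) = 8.6050 - 2.8164 = 5.7886
P = 10^5.7886 = 614595.8842 mmHg

614595.8842 mmHg


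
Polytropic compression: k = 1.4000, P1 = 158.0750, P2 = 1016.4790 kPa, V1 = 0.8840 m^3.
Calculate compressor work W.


(k-1)/k = 0.2857
(P2/P1)^exp = 1.7019
W = 3.5000 * 158.0750 * 0.8840 * (1.7019 - 1) = 343.2695 kJ

343.2695 kJ


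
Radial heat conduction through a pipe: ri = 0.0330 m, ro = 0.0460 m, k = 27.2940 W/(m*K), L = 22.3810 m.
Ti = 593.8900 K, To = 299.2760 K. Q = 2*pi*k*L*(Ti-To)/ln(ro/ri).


dT = 294.6140 K
ln(ro/ri) = 0.3321
Q = 2*pi*27.2940*22.3810*294.6140 / 0.3321 = 3404605.5537 W

3404605.5537 W


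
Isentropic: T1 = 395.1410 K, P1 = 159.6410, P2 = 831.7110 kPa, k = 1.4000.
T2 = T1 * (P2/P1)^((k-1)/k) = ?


(k-1)/k = 0.2857
(P2/P1)^exp = 1.6025
T2 = 395.1410 * 1.6025 = 633.2280 K

633.2280 K


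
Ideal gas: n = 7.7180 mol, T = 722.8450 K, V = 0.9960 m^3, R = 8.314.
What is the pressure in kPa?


P = nRT/V = 7.7180 * 8.314 * 722.8450 / 0.9960
= 46383.1218 / 0.9960 = 46569.3994 Pa = 46.5694 kPa

46.5694 kPa


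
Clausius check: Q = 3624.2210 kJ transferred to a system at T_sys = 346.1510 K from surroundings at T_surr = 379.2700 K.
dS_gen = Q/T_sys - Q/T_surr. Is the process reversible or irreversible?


dS_sys = 3624.2210/346.1510 = 10.4701 kJ/K
dS_surr = -3624.2210/379.2700 = -9.5558 kJ/K
dS_gen = 10.4701 - 9.5558 = 0.9143 kJ/K (irreversible)

dS_gen = 0.9143 kJ/K, irreversible


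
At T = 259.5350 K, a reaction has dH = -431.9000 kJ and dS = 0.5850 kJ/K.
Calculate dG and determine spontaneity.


T*dS = 259.5350 * 0.5850 = 151.8280 kJ
dG = -431.9000 - 151.8280 = -583.7280 kJ (spontaneous)

dG = -583.7280 kJ, spontaneous


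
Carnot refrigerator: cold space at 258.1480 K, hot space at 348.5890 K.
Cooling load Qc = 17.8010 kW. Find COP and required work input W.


COP = 258.1480 / 90.4410 = 2.8543
W = 17.8010 / 2.8543 = 6.2365 kW

COP = 2.8543, W = 6.2365 kW


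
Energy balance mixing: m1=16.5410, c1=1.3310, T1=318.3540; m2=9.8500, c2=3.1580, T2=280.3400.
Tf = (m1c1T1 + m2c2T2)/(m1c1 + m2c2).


num = 15729.2444
den = 53.1224
Tf = 296.0945 K

296.0945 K


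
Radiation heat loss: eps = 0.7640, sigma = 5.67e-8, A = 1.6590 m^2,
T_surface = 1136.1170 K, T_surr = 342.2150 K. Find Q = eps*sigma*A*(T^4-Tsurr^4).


T^4 = 1.6661e+12
Tsurr^4 = 1.3715e+10
Q = 0.7640 * 5.67e-8 * 1.6590 * 1.6524e+12 = 118747.6818 W

118747.6818 W


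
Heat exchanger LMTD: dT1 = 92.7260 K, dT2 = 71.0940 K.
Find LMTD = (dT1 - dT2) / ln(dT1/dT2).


dT1/dT2 = 1.3043
ln(dT1/dT2) = 0.2656
LMTD = 21.6320 / 0.2656 = 81.4317 K

81.4317 K


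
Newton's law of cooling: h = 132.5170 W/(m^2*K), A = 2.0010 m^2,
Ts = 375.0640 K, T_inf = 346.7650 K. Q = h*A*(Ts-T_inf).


dT = 28.2990 K
Q = 132.5170 * 2.0010 * 28.2990 = 7503.9473 W

7503.9473 W


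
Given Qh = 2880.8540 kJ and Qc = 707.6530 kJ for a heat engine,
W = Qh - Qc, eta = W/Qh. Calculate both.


W = 2880.8540 - 707.6530 = 2173.2010 kJ
eta = 2173.2010 / 2880.8540 = 0.7544 = 75.4360%

W = 2173.2010 kJ, eta = 75.4360%


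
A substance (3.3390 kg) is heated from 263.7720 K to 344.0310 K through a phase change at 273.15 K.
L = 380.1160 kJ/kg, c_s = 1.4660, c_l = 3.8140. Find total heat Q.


Q1 (sensible, solid) = 3.3390 * 1.4660 * 9.3780 = 45.9051 kJ
Q2 (latent) = 3.3390 * 380.1160 = 1269.2073 kJ
Q3 (sensible, liquid) = 3.3390 * 3.8140 * 70.8810 = 902.6657 kJ
Q_total = 2217.7781 kJ

2217.7781 kJ


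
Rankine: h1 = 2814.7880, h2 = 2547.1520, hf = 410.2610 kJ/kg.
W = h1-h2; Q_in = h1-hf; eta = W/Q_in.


W = 267.6360 kJ/kg
Q_in = 2404.5270 kJ/kg
eta = 0.1113 = 11.1305%

eta = 11.1305%


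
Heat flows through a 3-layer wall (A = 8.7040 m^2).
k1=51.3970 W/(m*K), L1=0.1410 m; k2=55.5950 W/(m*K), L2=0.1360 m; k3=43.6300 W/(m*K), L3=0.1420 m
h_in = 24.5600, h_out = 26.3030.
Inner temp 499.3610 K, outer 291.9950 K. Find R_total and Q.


R_conv_in = 1/(24.5600*8.7040) = 0.0047
R_1 = 0.1410/(51.3970*8.7040) = 0.0003
R_2 = 0.1360/(55.5950*8.7040) = 0.0003
R_3 = 0.1420/(43.6300*8.7040) = 0.0004
R_conv_out = 1/(26.3030*8.7040) = 0.0044
R_total = 0.0100 K/W
Q = 207.3660 / 0.0100 = 20703.4553 W

R_total = 0.0100 K/W, Q = 20703.4553 W


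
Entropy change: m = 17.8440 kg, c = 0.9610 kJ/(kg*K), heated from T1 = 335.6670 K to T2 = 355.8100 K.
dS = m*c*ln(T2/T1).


T2/T1 = 1.0600
ln(T2/T1) = 0.0583
dS = 17.8440 * 0.9610 * 0.0583 = 0.9993 kJ/K

0.9993 kJ/K


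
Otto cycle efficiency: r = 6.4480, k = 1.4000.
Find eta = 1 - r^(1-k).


r^(k-1) = 2.1075
eta = 1 - 1/2.1075 = 0.5255 = 52.5507%

52.5507%


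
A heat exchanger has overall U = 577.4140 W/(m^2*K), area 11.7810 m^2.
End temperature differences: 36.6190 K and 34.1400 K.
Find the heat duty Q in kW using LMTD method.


LMTD = 35.3650 K
Q = 577.4140 * 11.7810 * 35.3650 = 240571.0569 W = 240.5711 kW

240.5711 kW


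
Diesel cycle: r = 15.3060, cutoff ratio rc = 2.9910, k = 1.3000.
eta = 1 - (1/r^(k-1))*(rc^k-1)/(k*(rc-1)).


r^(k-1) = 2.2670
rc^k = 4.1549
eta = 0.4623 = 46.2333%

46.2333%


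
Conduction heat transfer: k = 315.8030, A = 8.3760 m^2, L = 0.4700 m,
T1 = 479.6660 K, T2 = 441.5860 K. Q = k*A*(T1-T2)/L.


dT = 38.0800 K
Q = 315.8030 * 8.3760 * 38.0800 / 0.4700 = 214314.7203 W

214314.7203 W


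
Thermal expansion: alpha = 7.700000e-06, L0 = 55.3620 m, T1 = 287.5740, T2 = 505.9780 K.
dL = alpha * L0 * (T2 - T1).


dT = 218.4040 K
dL = 7.700000e-06 * 55.3620 * 218.4040 = 0.093103 m
L_final = 55.455103 m

dL = 0.093103 m


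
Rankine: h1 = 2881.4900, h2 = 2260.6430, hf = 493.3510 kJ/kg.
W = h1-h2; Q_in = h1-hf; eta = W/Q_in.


W = 620.8470 kJ/kg
Q_in = 2388.1390 kJ/kg
eta = 0.2600 = 25.9971%

eta = 25.9971%


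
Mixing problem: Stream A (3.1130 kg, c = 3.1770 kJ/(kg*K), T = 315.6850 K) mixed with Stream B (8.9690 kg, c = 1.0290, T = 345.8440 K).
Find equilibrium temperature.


num = 6313.9542
den = 19.1191
Tf = 330.2432 K

330.2432 K


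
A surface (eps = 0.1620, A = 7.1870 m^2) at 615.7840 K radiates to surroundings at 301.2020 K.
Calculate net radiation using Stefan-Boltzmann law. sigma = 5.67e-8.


T^4 = 1.4379e+11
Tsurr^4 = 8.2306e+09
Q = 0.1620 * 5.67e-8 * 7.1870 * 1.3555e+11 = 8948.6879 W

8948.6879 W


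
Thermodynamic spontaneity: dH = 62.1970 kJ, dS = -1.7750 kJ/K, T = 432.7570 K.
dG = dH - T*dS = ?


T*dS = 432.7570 * -1.7750 = -768.1437 kJ
dG = 62.1970 + 768.1437 = 830.3407 kJ (non-spontaneous)

dG = 830.3407 kJ, non-spontaneous


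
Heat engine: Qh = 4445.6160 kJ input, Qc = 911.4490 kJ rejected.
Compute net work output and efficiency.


W = 4445.6160 - 911.4490 = 3534.1670 kJ
eta = 3534.1670 / 4445.6160 = 0.7950 = 79.4978%

W = 3534.1670 kJ, eta = 79.4978%


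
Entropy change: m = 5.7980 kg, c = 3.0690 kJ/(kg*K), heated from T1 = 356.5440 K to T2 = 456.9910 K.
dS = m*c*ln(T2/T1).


T2/T1 = 1.2817
ln(T2/T1) = 0.2482
dS = 5.7980 * 3.0690 * 0.2482 = 4.4166 kJ/K

4.4166 kJ/K


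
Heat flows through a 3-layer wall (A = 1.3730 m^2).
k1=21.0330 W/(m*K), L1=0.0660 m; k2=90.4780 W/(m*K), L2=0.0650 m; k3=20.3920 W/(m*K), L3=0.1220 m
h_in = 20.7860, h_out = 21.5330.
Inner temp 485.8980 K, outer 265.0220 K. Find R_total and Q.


R_conv_in = 1/(20.7860*1.3730) = 0.0350
R_1 = 0.0660/(21.0330*1.3730) = 0.0023
R_2 = 0.0650/(90.4780*1.3730) = 0.0005
R_3 = 0.1220/(20.3920*1.3730) = 0.0044
R_conv_out = 1/(21.5330*1.3730) = 0.0338
R_total = 0.0760 K/W
Q = 220.8760 / 0.0760 = 2905.1294 W

R_total = 0.0760 K/W, Q = 2905.1294 W


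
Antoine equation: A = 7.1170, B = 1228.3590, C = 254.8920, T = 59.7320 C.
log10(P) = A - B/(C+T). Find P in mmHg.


C+T = 314.6240
B/(C+T) = 3.9042
log10(P) = 7.1170 - 3.9042 = 3.2128
P = 10^3.2128 = 1632.2525 mmHg

1632.2525 mmHg


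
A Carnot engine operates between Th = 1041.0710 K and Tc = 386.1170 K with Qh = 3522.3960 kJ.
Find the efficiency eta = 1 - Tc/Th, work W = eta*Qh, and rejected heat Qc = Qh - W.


eta = 1 - 386.1170/1041.0710 = 0.6291
W = 0.6291 * 3522.3960 = 2215.9942 kJ
Qc = 3522.3960 - 2215.9942 = 1306.4018 kJ

eta = 62.9116%, W = 2215.9942 kJ, Qc = 1306.4018 kJ


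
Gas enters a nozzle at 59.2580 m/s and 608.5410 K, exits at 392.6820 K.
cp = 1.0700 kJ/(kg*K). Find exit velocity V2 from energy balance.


dT = 215.8590 K
2*cp*1000*dT = 461938.2600
V1^2 = 3511.5106
V2 = sqrt(465449.7706) = 682.2388 m/s

682.2388 m/s


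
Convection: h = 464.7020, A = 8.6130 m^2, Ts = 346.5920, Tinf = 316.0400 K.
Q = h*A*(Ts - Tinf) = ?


dT = 30.5520 K
Q = 464.7020 * 8.6130 * 30.5520 = 122283.7178 W

122283.7178 W


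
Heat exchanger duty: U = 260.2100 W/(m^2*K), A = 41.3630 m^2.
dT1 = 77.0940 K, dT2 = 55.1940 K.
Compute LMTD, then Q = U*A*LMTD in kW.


LMTD = 65.5353 K
Q = 260.2100 * 41.3630 * 65.5353 = 705360.4471 W = 705.3604 kW

705.3604 kW


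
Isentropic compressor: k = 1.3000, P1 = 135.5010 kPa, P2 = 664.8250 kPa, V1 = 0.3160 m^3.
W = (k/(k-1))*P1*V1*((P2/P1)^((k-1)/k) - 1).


(k-1)/k = 0.2308
(P2/P1)^exp = 1.4435
W = 4.3333 * 135.5010 * 0.3160 * (1.4435 - 1) = 82.2838 kJ

82.2838 kJ


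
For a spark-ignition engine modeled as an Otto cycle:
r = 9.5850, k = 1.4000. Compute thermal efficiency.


r^(k-1) = 2.4697
eta = 1 - 1/2.4697 = 0.5951 = 59.5086%

59.5086%


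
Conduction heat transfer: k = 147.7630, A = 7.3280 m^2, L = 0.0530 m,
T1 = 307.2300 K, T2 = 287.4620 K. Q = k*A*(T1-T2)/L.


dT = 19.7680 K
Q = 147.7630 * 7.3280 * 19.7680 / 0.0530 = 403866.6791 W

403866.6791 W


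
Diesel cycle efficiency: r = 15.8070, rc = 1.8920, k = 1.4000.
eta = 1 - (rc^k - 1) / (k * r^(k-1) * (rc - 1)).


r^(k-1) = 3.0168
rc^k = 2.4417
eta = 0.6173 = 61.7318%

61.7318%


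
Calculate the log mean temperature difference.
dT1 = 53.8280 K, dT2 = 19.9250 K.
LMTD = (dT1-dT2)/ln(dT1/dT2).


dT1/dT2 = 2.7015
ln(dT1/dT2) = 0.9938
LMTD = 33.9030 / 0.9938 = 34.1139 K

34.1139 K


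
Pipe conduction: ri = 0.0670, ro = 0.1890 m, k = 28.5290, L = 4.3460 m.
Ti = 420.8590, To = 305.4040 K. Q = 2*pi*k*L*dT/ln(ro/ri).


dT = 115.4550 K
ln(ro/ri) = 1.0371
Q = 2*pi*28.5290*4.3460*115.4550 / 1.0371 = 86729.6010 W

86729.6010 W


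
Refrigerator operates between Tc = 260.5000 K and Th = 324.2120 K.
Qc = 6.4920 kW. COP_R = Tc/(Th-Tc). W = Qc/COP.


COP = 260.5000 / 63.7120 = 4.0887
W = 6.4920 / 4.0887 = 1.5878 kW

COP = 4.0887, W = 1.5878 kW


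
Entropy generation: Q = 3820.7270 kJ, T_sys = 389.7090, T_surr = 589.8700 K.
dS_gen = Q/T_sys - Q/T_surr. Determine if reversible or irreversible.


dS_sys = 3820.7270/389.7090 = 9.8041 kJ/K
dS_surr = -3820.7270/589.8700 = -6.4772 kJ/K
dS_gen = 9.8041 - 6.4772 = 3.3268 kJ/K (irreversible)

dS_gen = 3.3268 kJ/K, irreversible


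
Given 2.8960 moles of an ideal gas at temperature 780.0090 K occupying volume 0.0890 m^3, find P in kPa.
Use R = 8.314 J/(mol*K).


P = nRT/V = 2.8960 * 8.314 * 780.0090 / 0.0890
= 18780.5450 / 0.0890 = 211017.3597 Pa = 211.0174 kPa

211.0174 kPa


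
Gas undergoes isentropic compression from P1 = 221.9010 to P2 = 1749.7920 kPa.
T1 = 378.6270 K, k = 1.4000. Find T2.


(k-1)/k = 0.2857
(P2/P1)^exp = 1.8040
T2 = 378.6270 * 1.8040 = 683.0428 K

683.0428 K


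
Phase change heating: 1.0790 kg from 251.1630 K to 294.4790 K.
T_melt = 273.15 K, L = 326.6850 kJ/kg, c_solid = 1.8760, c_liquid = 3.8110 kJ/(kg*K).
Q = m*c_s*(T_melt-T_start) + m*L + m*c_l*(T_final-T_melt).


Q1 (sensible, solid) = 1.0790 * 1.8760 * 21.9870 = 44.5062 kJ
Q2 (latent) = 1.0790 * 326.6850 = 352.4931 kJ
Q3 (sensible, liquid) = 1.0790 * 3.8110 * 21.3290 = 87.7063 kJ
Q_total = 484.7056 kJ

484.7056 kJ


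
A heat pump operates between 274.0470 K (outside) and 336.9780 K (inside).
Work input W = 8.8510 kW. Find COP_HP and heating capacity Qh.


COP = 336.9780 / 62.9310 = 5.3547
Qh = 5.3547 * 8.8510 = 47.3946 kW

COP = 5.3547, Qh = 47.3946 kW


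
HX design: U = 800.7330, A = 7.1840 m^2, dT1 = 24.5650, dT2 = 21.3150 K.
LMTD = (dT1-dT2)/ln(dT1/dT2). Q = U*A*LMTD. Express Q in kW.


LMTD = 22.9016 K
Q = 800.7330 * 7.1840 * 22.9016 = 131740.5487 W = 131.7405 kW

131.7405 kW


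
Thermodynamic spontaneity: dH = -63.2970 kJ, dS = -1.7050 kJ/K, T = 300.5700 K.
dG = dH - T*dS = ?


T*dS = 300.5700 * -1.7050 = -512.4719 kJ
dG = -63.2970 + 512.4719 = 449.1748 kJ (non-spontaneous)

dG = 449.1748 kJ, non-spontaneous


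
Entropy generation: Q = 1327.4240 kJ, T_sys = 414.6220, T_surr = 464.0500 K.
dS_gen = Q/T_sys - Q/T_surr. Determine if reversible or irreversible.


dS_sys = 1327.4240/414.6220 = 3.2015 kJ/K
dS_surr = -1327.4240/464.0500 = -2.8605 kJ/K
dS_gen = 3.2015 - 2.8605 = 0.3410 kJ/K (irreversible)

dS_gen = 0.3410 kJ/K, irreversible


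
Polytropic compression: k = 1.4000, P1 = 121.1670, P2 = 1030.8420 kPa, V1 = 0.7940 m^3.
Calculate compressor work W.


(k-1)/k = 0.2857
(P2/P1)^exp = 1.8436
W = 3.5000 * 121.1670 * 0.7940 * (1.8436 - 1) = 284.0491 kJ

284.0491 kJ


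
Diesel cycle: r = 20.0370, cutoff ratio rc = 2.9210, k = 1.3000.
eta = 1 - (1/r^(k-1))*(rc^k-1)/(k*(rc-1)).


r^(k-1) = 2.4578
rc^k = 4.0289
eta = 0.5065 = 50.6519%

50.6519%


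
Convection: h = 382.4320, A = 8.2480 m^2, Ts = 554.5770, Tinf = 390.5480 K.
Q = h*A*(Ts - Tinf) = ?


dT = 164.0290 K
Q = 382.4320 * 8.2480 * 164.0290 = 517396.5330 W

517396.5330 W


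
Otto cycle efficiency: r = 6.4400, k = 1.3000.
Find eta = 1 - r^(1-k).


r^(k-1) = 1.7485
eta = 1 - 1/1.7485 = 0.4281 = 42.8081%

42.8081%
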